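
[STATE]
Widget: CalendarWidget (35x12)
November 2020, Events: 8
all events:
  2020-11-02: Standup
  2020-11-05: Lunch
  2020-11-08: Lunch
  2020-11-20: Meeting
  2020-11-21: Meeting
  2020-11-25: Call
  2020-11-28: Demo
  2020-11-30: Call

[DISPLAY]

           November 2020           
Mo Tu We Th Fr Sa Su               
                   1               
 2*  3  4  5*  6  7  8*            
 9 10 11 12 13 14 15               
16 17 18 19 20* 21* 22             
23 24 25* 26 27 28* 29             
30*                                
                                   
                                   
                                   
                                   


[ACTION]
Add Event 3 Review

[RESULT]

           November 2020           
Mo Tu We Th Fr Sa Su               
                   1               
 2*  3*  4  5*  6  7  8*           
 9 10 11 12 13 14 15               
16 17 18 19 20* 21* 22             
23 24 25* 26 27 28* 29             
30*                                
                                   
                                   
                                   
                                   


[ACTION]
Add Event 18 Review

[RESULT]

           November 2020           
Mo Tu We Th Fr Sa Su               
                   1               
 2*  3*  4  5*  6  7  8*           
 9 10 11 12 13 14 15               
16 17 18* 19 20* 21* 22            
23 24 25* 26 27 28* 29             
30*                                
                                   
                                   
                                   
                                   


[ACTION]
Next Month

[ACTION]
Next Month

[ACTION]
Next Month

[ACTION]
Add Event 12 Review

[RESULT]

           February 2021           
Mo Tu We Th Fr Sa Su               
 1  2  3  4  5  6  7               
 8  9 10 11 12* 13 14              
15 16 17 18 19 20 21               
22 23 24 25 26 27 28               
                                   
                                   
                                   
                                   
                                   
                                   


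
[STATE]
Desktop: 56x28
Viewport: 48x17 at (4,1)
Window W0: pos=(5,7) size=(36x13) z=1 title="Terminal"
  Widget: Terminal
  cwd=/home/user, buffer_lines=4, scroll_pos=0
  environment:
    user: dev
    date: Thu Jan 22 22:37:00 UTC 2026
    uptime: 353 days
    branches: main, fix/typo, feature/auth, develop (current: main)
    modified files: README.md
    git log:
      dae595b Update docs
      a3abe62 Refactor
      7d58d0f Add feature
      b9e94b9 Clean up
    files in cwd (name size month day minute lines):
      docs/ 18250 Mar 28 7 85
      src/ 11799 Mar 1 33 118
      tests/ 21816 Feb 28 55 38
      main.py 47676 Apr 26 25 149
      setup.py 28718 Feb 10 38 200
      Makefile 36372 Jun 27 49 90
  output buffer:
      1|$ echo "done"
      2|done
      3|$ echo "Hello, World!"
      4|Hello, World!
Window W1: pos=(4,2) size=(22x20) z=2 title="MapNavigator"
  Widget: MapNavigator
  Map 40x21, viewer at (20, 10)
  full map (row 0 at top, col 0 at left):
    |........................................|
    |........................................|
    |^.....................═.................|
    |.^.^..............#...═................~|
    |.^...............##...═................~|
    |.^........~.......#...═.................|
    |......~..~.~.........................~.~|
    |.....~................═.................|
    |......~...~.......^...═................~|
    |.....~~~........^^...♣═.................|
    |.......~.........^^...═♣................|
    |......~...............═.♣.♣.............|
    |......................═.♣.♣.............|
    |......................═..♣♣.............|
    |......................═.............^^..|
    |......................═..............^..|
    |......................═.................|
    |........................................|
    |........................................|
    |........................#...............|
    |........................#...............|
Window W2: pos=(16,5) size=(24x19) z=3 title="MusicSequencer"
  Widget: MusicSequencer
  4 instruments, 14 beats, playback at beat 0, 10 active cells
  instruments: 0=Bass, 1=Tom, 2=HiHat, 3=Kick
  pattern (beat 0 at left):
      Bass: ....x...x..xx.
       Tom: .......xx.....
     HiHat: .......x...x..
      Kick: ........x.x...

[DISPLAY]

                                                
┏━━━━━━━━━━━━━━━━━━━━┓                          
┃ MapNavigator       ┃                          
┠────────────────────┨                          
┃...........┏━━━━━━━━━━━━━━━━━━━━━━┓            
┃........#..┃ MusicSequencer       ┃            
┃.......##..┠──────────────────────┨┓           
┃~.......#..┃      ▼1234567890123  ┃┃           
┃.~.........┃  Bass····█···█··██·  ┃┨           
┃...........┃   Tom·······██·····  ┃┃           
┃~.......^..┃ HiHat·······█···█··  ┃┃           
┃......^^...┃  Kick········█·█···  ┃┃           
┃.......^^.@┃                      ┃┃           
┃...........┃                      ┃┃           
┃...........┃                      ┃┃           
┃...........┃                      ┃┃           
┃...........┃                      ┃┃           


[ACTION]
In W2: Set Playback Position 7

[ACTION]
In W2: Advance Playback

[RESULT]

                                                
┏━━━━━━━━━━━━━━━━━━━━┓                          
┃ MapNavigator       ┃                          
┠────────────────────┨                          
┃...........┏━━━━━━━━━━━━━━━━━━━━━━┓            
┃........#..┃ MusicSequencer       ┃            
┃.......##..┠──────────────────────┨┓           
┃~.......#..┃      01234567▼90123  ┃┃           
┃.~.........┃  Bass····█···█··██·  ┃┨           
┃...........┃   Tom·······██·····  ┃┃           
┃~.......^..┃ HiHat·······█···█··  ┃┃           
┃......^^...┃  Kick········█·█···  ┃┃           
┃.......^^.@┃                      ┃┃           
┃...........┃                      ┃┃           
┃...........┃                      ┃┃           
┃...........┃                      ┃┃           
┃...........┃                      ┃┃           


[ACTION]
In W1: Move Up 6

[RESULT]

                                                
┏━━━━━━━━━━━━━━━━━━━━┓                          
┃ MapNavigator       ┃                          
┠────────────────────┨                          
┃           ┏━━━━━━━━━━━━━━━━━━━━━━┓            
┃           ┃ MusicSequencer       ┃            
┃           ┠──────────────────────┨┓           
┃           ┃      01234567▼90123  ┃┃           
┃...........┃  Bass····█···█··██·  ┃┨           
┃...........┃   Tom·······██·····  ┃┃           
┃...........┃ HiHat·······█···█··  ┃┃           
┃........#..┃  Kick········█·█···  ┃┃           
┃.......##.@┃                      ┃┃           
┃~.......#..┃                      ┃┃           
┃.~.........┃                      ┃┃           
┃...........┃                      ┃┃           
┃~.......^..┃                      ┃┃           


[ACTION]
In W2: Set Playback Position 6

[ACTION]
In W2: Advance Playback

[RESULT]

                                                
┏━━━━━━━━━━━━━━━━━━━━┓                          
┃ MapNavigator       ┃                          
┠────────────────────┨                          
┃           ┏━━━━━━━━━━━━━━━━━━━━━━┓            
┃           ┃ MusicSequencer       ┃            
┃           ┠──────────────────────┨┓           
┃           ┃      0123456▼890123  ┃┃           
┃...........┃  Bass····█···█··██·  ┃┨           
┃...........┃   Tom·······██·····  ┃┃           
┃...........┃ HiHat·······█···█··  ┃┃           
┃........#..┃  Kick········█·█···  ┃┃           
┃.......##.@┃                      ┃┃           
┃~.......#..┃                      ┃┃           
┃.~.........┃                      ┃┃           
┃...........┃                      ┃┃           
┃~.......^..┃                      ┃┃           


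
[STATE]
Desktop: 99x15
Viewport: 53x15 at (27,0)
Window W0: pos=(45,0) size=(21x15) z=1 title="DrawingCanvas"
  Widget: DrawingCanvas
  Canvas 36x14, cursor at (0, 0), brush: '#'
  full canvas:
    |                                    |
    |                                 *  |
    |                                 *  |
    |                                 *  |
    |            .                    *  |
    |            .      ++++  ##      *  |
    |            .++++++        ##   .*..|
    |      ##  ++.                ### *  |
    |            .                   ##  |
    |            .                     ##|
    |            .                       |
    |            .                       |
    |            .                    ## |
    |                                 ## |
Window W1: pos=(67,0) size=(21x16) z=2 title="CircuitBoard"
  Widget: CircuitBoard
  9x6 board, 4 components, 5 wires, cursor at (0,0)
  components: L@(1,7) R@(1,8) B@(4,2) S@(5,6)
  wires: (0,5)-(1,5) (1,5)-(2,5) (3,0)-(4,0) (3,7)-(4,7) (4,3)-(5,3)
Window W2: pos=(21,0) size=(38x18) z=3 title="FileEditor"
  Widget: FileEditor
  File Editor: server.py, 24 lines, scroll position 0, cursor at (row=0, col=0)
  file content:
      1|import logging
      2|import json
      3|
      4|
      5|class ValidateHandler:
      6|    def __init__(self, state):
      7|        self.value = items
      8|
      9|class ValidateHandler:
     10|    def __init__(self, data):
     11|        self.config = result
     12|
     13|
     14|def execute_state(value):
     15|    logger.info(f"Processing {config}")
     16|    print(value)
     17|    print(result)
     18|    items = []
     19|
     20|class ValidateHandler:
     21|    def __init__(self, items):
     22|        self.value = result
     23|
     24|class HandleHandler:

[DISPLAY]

━━━━━━━━━━━━━━━━━━━━━━━━━━━━━━━┓━━━━━━┓ ┏━━━━━━━━━━━━
Editor                         ┃s     ┃ ┃ CircuitBoar
───────────────────────────────┨──────┨ ┠────────────
t logging                     ▲┃      ┃ ┃   0 1 2 3 4
t json                        █┃      ┃ ┃0  [.]      
                              ░┃      ┃ ┃            
                              ░┃      ┃ ┃1           
 ValidateHandler:             ░┃      ┃ ┃            
ef __init__(self, state):     ░┃      ┃ ┃2           
   self.value = items         ░┃++++++┃ ┃            
                              ░┃      ┃ ┃3   ·       
 ValidateHandler:             ░┃      ┃ ┃    │       
ef __init__(self, data):      ░┃      ┃ ┃4   ·       
   self.config = result       ░┃      ┃ ┃            
                              ░┃━━━━━━┛ ┃5           


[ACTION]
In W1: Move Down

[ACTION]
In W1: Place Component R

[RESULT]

━━━━━━━━━━━━━━━━━━━━━━━━━━━━━━━┓━━━━━━┓ ┏━━━━━━━━━━━━
Editor                         ┃s     ┃ ┃ CircuitBoar
───────────────────────────────┨──────┨ ┠────────────
t logging                     ▲┃      ┃ ┃   0 1 2 3 4
t json                        █┃      ┃ ┃0           
                              ░┃      ┃ ┃            
                              ░┃      ┃ ┃1  [R]      
 ValidateHandler:             ░┃      ┃ ┃            
ef __init__(self, state):     ░┃      ┃ ┃2           
   self.value = items         ░┃++++++┃ ┃            
                              ░┃      ┃ ┃3   ·       
 ValidateHandler:             ░┃      ┃ ┃    │       
ef __init__(self, data):      ░┃      ┃ ┃4   ·       
   self.config = result       ░┃      ┃ ┃            
                              ░┃━━━━━━┛ ┃5           


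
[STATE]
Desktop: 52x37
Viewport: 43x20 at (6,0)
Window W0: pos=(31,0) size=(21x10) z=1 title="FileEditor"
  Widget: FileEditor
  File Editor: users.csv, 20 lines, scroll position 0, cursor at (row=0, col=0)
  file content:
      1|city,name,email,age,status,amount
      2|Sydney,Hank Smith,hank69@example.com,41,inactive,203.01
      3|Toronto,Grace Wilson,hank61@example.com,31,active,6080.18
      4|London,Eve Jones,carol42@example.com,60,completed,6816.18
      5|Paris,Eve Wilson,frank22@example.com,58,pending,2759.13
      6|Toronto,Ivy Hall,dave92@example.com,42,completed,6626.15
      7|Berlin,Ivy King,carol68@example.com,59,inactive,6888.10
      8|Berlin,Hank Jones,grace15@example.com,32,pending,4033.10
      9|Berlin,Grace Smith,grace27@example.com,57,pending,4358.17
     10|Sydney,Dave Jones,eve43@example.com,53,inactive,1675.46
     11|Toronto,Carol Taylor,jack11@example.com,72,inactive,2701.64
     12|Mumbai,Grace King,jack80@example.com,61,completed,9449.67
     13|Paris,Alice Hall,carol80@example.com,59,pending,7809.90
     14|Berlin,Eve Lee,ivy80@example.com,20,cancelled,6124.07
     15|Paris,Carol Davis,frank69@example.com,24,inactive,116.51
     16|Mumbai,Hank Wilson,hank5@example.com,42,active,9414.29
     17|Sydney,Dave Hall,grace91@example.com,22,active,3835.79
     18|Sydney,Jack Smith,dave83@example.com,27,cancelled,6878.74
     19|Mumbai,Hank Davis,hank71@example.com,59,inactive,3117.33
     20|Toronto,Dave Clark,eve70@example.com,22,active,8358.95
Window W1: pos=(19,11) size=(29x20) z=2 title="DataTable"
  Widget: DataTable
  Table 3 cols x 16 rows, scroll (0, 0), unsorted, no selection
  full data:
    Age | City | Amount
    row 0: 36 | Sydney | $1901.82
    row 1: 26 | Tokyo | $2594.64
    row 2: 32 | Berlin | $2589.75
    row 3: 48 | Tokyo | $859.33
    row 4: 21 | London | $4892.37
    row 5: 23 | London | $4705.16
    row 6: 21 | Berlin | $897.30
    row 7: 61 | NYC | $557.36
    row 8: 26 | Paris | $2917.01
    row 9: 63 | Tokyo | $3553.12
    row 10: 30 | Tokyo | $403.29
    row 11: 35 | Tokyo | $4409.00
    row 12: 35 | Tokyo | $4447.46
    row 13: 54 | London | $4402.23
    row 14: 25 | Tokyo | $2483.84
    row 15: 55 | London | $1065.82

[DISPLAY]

                         ┏━━━━━━━━━━━━━━━━━
                         ┃ FileEditor      
                         ┠─────────────────
                         ┃█ity,name,email,a
                         ┃Sydney,Hank Smith
                         ┃Toronto,Grace Wil
                         ┃London,Eve Jones,
                         ┃Paris,Eve Wilson,
                         ┃Toronto,Ivy Hall,
                         ┗━━━━━━━━━━━━━━━━━
                                           
             ┏━━━━━━━━━━━━━━━━━━━━━━━━━━━┓ 
             ┃ DataTable                 ┃ 
             ┠───────────────────────────┨ 
             ┃Age│City  │Amount          ┃ 
             ┃───┼──────┼────────        ┃ 
             ┃36 │Sydney│$1901.82        ┃ 
             ┃26 │Tokyo │$2594.64        ┃ 
             ┃32 │Berlin│$2589.75        ┃ 
             ┃48 │Tokyo │$859.33         ┃ 


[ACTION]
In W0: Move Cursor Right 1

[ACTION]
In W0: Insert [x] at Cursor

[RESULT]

                         ┏━━━━━━━━━━━━━━━━━
                         ┃ FileEditor      
                         ┠─────────────────
                         ┃cx█ty,name,email,
                         ┃Sydney,Hank Smith
                         ┃Toronto,Grace Wil
                         ┃London,Eve Jones,
                         ┃Paris,Eve Wilson,
                         ┃Toronto,Ivy Hall,
                         ┗━━━━━━━━━━━━━━━━━
                                           
             ┏━━━━━━━━━━━━━━━━━━━━━━━━━━━┓ 
             ┃ DataTable                 ┃ 
             ┠───────────────────────────┨ 
             ┃Age│City  │Amount          ┃ 
             ┃───┼──────┼────────        ┃ 
             ┃36 │Sydney│$1901.82        ┃ 
             ┃26 │Tokyo │$2594.64        ┃ 
             ┃32 │Berlin│$2589.75        ┃ 
             ┃48 │Tokyo │$859.33         ┃ 


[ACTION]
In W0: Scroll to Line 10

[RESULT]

                         ┏━━━━━━━━━━━━━━━━━
                         ┃ FileEditor      
                         ┠─────────────────
                         ┃Sydney,Dave Jones
                         ┃Toronto,Carol Tay
                         ┃Mumbai,Grace King
                         ┃Paris,Alice Hall,
                         ┃Berlin,Eve Lee,iv
                         ┃Paris,Carol Davis
                         ┗━━━━━━━━━━━━━━━━━
                                           
             ┏━━━━━━━━━━━━━━━━━━━━━━━━━━━┓ 
             ┃ DataTable                 ┃ 
             ┠───────────────────────────┨ 
             ┃Age│City  │Amount          ┃ 
             ┃───┼──────┼────────        ┃ 
             ┃36 │Sydney│$1901.82        ┃ 
             ┃26 │Tokyo │$2594.64        ┃ 
             ┃32 │Berlin│$2589.75        ┃ 
             ┃48 │Tokyo │$859.33         ┃ 


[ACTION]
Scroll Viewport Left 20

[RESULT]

                               ┏━━━━━━━━━━━
                               ┃ FileEditor
                               ┠───────────
                               ┃Sydney,Dave
                               ┃Toronto,Car
                               ┃Mumbai,Grac
                               ┃Paris,Alice
                               ┃Berlin,Eve 
                               ┃Paris,Carol
                               ┗━━━━━━━━━━━
                                           
                   ┏━━━━━━━━━━━━━━━━━━━━━━━
                   ┃ DataTable             
                   ┠───────────────────────
                   ┃Age│City  │Amount      
                   ┃───┼──────┼────────    
                   ┃36 │Sydney│$1901.82    
                   ┃26 │Tokyo │$2594.64    
                   ┃32 │Berlin│$2589.75    
                   ┃48 │Tokyo │$859.33     


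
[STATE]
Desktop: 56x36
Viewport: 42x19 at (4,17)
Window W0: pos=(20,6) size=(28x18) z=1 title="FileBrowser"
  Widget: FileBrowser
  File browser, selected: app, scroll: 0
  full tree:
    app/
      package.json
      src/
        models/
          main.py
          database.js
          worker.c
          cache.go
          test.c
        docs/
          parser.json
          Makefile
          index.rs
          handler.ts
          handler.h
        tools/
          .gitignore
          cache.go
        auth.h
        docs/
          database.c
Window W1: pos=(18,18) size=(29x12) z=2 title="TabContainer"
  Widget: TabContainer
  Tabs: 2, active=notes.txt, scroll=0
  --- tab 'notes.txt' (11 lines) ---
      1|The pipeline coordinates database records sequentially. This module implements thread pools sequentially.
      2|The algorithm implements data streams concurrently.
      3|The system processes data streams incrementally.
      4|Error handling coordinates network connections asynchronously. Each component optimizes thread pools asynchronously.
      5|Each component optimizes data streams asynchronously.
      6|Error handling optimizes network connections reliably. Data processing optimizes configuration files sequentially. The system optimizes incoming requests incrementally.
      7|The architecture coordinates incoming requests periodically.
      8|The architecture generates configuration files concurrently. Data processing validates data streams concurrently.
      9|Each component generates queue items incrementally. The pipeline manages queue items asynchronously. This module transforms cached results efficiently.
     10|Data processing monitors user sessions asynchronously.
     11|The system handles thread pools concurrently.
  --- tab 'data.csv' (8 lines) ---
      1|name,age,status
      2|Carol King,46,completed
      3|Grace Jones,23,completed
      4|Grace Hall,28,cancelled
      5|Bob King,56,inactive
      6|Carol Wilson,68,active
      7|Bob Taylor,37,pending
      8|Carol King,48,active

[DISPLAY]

                ┃                         
              ┏━━━━━━━━━━━━━━━━━━━━━━━━━━━
              ┃ TabContainer              
              ┠───────────────────────────
              ┃[notes.txt]│ data.csv      
              ┃───────────────────────────
              ┃The pipeline coordinates da
              ┃The algorithm implements da
              ┃The system processes data s
              ┃Error handling coordinates 
              ┃Each component optimizes da
              ┃Error handling optimizes ne
              ┗━━━━━━━━━━━━━━━━━━━━━━━━━━━
                                          
                                          
                                          
                                          
                                          
                                          


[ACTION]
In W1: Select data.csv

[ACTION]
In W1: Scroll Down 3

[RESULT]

                ┃                         
              ┏━━━━━━━━━━━━━━━━━━━━━━━━━━━
              ┃ TabContainer              
              ┠───────────────────────────
              ┃ notes.txt │[data.csv]     
              ┃───────────────────────────
              ┃Grace Hall,28,cancelled    
              ┃Bob King,56,inactive       
              ┃Carol Wilson,68,active     
              ┃Bob Taylor,37,pending      
              ┃Carol King,48,active       
              ┃                           
              ┗━━━━━━━━━━━━━━━━━━━━━━━━━━━
                                          
                                          
                                          
                                          
                                          
                                          


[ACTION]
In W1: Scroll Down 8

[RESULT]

                ┃                         
              ┏━━━━━━━━━━━━━━━━━━━━━━━━━━━
              ┃ TabContainer              
              ┠───────────────────────────
              ┃ notes.txt │[data.csv]     
              ┃───────────────────────────
              ┃Carol King,48,active       
              ┃                           
              ┃                           
              ┃                           
              ┃                           
              ┃                           
              ┗━━━━━━━━━━━━━━━━━━━━━━━━━━━
                                          
                                          
                                          
                                          
                                          
                                          


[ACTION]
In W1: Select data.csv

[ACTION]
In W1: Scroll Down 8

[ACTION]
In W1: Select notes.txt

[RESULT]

                ┃                         
              ┏━━━━━━━━━━━━━━━━━━━━━━━━━━━
              ┃ TabContainer              
              ┠───────────────────────────
              ┃[notes.txt]│ data.csv      
              ┃───────────────────────────
              ┃The pipeline coordinates da
              ┃The algorithm implements da
              ┃The system processes data s
              ┃Error handling coordinates 
              ┃Each component optimizes da
              ┃Error handling optimizes ne
              ┗━━━━━━━━━━━━━━━━━━━━━━━━━━━
                                          
                                          
                                          
                                          
                                          
                                          


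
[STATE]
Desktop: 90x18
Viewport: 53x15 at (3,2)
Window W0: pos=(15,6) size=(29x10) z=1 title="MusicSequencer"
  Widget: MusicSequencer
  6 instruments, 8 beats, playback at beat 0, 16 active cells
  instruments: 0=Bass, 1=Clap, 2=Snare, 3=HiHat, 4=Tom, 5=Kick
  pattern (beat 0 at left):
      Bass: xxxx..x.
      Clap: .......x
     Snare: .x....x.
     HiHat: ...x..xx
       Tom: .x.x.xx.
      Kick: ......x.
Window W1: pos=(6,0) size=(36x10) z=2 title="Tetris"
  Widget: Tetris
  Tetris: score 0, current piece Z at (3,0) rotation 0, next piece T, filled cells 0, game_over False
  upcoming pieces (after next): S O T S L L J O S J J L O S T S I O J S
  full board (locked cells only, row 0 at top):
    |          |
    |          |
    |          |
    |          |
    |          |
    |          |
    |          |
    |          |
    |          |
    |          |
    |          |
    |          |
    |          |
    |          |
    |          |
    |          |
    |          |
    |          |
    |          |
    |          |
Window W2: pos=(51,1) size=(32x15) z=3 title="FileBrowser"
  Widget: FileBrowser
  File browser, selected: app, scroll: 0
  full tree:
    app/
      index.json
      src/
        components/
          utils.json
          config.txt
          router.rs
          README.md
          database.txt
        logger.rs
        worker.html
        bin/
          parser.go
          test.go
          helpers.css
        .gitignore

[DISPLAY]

   ┠──────────────────────────────────┨         ┃ Fil
   ┃          │Next:                  ┃         ┠────
   ┃          │ ▒                     ┃         ┃> [-
   ┃          │▒▒▒                    ┃         ┃    
   ┃          │                       ┃━┓       ┃    
   ┃          │                       ┃ ┃       ┃    
   ┃          │                       ┃─┨       ┃    
   ┗━━━━━━━━━━━━━━━━━━━━━━━━━━━━━━━━━━┛ ┃       ┃    
            ┃  Bass████··█·             ┃       ┃    
            ┃  Clap·······█             ┃       ┃    
            ┃ Snare·█····█·             ┃       ┃    
            ┃ HiHat···█··██             ┃       ┃    
            ┃   Tom·█·█·██·             ┃       ┃    
            ┗━━━━━━━━━━━━━━━━━━━━━━━━━━━┛       ┗━━━━
                                                     


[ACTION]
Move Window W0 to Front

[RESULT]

   ┠──────────────────────────────────┨         ┃ Fil
   ┃          │Next:                  ┃         ┠────
   ┃          │ ▒                     ┃         ┃> [-
   ┃          │▒▒▒                    ┃         ┃    
   ┃        ┏━━━━━━━━━━━━━━━━━━━━━━━━━━━┓       ┃    
   ┃        ┃ MusicSequencer            ┃       ┃    
   ┃        ┠───────────────────────────┨       ┃    
   ┗━━━━━━━━┃      ▼1234567             ┃       ┃    
            ┃  Bass████··█·             ┃       ┃    
            ┃  Clap·······█             ┃       ┃    
            ┃ Snare·█····█·             ┃       ┃    
            ┃ HiHat···█··██             ┃       ┃    
            ┃   Tom·█·█·██·             ┃       ┃    
            ┗━━━━━━━━━━━━━━━━━━━━━━━━━━━┛       ┗━━━━
                                                     


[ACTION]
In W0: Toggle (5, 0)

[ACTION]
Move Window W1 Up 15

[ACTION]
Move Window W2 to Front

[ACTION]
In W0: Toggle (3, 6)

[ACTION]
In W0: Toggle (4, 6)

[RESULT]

   ┠──────────────────────────────────┨         ┃ Fil
   ┃          │Next:                  ┃         ┠────
   ┃          │ ▒                     ┃         ┃> [-
   ┃          │▒▒▒                    ┃         ┃    
   ┃        ┏━━━━━━━━━━━━━━━━━━━━━━━━━━━┓       ┃    
   ┃        ┃ MusicSequencer            ┃       ┃    
   ┃        ┠───────────────────────────┨       ┃    
   ┗━━━━━━━━┃      ▼1234567             ┃       ┃    
            ┃  Bass████··█·             ┃       ┃    
            ┃  Clap·······█             ┃       ┃    
            ┃ Snare·█····█·             ┃       ┃    
            ┃ HiHat···█···█             ┃       ┃    
            ┃   Tom·█·█·█··             ┃       ┃    
            ┗━━━━━━━━━━━━━━━━━━━━━━━━━━━┛       ┗━━━━
                                                     


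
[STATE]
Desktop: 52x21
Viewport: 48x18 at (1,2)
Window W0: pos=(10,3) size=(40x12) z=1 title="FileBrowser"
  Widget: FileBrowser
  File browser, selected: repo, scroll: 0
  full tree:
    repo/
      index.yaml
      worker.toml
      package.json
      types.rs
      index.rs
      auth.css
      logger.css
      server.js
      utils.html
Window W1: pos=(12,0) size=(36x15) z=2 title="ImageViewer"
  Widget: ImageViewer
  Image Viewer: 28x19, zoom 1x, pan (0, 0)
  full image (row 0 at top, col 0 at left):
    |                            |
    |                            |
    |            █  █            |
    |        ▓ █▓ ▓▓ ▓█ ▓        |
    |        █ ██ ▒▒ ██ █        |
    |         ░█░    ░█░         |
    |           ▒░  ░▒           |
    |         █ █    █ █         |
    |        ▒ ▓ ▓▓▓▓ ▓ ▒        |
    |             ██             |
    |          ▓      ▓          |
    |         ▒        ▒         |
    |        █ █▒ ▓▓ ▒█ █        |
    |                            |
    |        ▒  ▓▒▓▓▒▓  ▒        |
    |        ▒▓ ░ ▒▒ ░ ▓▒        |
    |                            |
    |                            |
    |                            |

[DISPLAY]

           ┠──────────────────────────────────┨ 
         ┏━┃                                  ┃━
         ┃ ┃                                  ┃ 
         ┠─┃            █  █                  ┃─
         ┃>┃        ▓ █▓ ▓▓ ▓█ ▓              ┃ 
         ┃ ┃        █ ██ ▒▒ ██ █              ┃ 
         ┃ ┃         ░█░    ░█░               ┃ 
         ┃ ┃           ▒░  ░▒                 ┃ 
         ┃ ┃         █ █    █ █               ┃ 
         ┃ ┃        ▒ ▓ ▓▓▓▓ ▓ ▒              ┃ 
         ┃ ┃             ██                   ┃ 
         ┃ ┃          ▓      ▓                ┃ 
         ┗━┗━━━━━━━━━━━━━━━━━━━━━━━━━━━━━━━━━━┛━
                                                
                                                
                                                
                                                
                                                


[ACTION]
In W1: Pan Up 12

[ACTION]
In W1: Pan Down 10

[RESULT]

           ┠──────────────────────────────────┨ 
         ┏━┃          ▓      ▓                ┃━
         ┃ ┃         ▒        ▒               ┃ 
         ┠─┃        █ █▒ ▓▓ ▒█ █              ┃─
         ┃>┃                                  ┃ 
         ┃ ┃        ▒  ▓▒▓▓▒▓  ▒              ┃ 
         ┃ ┃        ▒▓ ░ ▒▒ ░ ▓▒              ┃ 
         ┃ ┃                                  ┃ 
         ┃ ┃                                  ┃ 
         ┃ ┃                                  ┃ 
         ┃ ┃                                  ┃ 
         ┃ ┃                                  ┃ 
         ┗━┗━━━━━━━━━━━━━━━━━━━━━━━━━━━━━━━━━━┛━
                                                
                                                
                                                
                                                
                                                


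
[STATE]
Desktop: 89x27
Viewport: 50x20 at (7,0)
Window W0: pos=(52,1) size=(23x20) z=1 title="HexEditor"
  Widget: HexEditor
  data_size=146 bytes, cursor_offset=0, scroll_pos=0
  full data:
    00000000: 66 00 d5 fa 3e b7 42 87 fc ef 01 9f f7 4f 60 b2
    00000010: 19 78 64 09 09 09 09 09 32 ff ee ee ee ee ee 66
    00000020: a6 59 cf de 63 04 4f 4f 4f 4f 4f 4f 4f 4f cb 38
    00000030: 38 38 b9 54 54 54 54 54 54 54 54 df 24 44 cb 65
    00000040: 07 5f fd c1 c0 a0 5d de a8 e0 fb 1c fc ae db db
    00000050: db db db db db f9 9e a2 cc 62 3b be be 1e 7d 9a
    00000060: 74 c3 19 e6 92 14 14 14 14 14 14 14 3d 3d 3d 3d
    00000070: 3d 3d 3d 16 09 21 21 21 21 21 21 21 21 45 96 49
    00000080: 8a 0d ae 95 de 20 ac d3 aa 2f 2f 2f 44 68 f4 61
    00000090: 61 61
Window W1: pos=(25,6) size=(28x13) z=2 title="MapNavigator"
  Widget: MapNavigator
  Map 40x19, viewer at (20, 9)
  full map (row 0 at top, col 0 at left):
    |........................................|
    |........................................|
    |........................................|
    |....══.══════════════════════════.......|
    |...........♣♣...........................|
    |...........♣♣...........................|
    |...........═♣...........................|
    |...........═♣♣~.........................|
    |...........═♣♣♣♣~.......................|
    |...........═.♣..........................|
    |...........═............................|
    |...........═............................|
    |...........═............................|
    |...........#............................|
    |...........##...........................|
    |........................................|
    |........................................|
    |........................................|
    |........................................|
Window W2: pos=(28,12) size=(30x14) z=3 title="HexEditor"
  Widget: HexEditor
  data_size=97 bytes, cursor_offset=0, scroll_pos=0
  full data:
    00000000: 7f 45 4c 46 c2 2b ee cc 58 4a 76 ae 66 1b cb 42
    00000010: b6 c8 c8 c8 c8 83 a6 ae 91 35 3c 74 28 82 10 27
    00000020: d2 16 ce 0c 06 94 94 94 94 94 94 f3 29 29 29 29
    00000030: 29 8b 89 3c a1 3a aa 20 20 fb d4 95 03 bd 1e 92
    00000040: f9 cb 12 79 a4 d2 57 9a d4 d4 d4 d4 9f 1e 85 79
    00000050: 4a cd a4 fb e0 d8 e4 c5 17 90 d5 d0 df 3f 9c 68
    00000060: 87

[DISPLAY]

                                                  
                                             ┏━━━━
                                             ┃ Hex
                                             ┠────
                                             ┃0000
                                             ┃0000
                  ┏━━━━━━━━━━━━━━━━━━━━━━━━━━┓0000
                  ┃ MapNavigator             ┃0000
                  ┠──────────────────────────┨0000
                  ┃....♣♣....................┃0000
                  ┃....═♣....................┃0000
                  ┃....═♣♣~..................┃0000
                  ┃..┏━━━━━━━━━━━━━━━━━━━━━━━━━━━━
                  ┃..┃ HexEditor                  
                  ┃..┠────────────────────────────
                  ┃..┃00000000  7F 45 4c 46 c2 2b 
                  ┃..┃00000010  b6 c8 c8 c8 c8 83 
                  ┃..┃00000020  d2 16 ce 0c 06 94 
                  ┗━━┃00000030  29 8b 89 3c a1 3a 
                     ┃00000040  f9 cb 12 79 a4 d2 


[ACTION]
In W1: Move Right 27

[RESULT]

                                                  
                                             ┏━━━━
                                             ┃ Hex
                                             ┠────
                                             ┃0000
                                             ┃0000
                  ┏━━━━━━━━━━━━━━━━━━━━━━━━━━┓0000
                  ┃ MapNavigator             ┃0000
                  ┠──────────────────────────┨0000
                  ┃..............            ┃0000
                  ┃..............            ┃0000
                  ┃..............            ┃0000
                  ┃..┏━━━━━━━━━━━━━━━━━━━━━━━━━━━━
                  ┃..┃ HexEditor                  
                  ┃..┠────────────────────────────
                  ┃..┃00000000  7F 45 4c 46 c2 2b 
                  ┃..┃00000010  b6 c8 c8 c8 c8 83 
                  ┃..┃00000020  d2 16 ce 0c 06 94 
                  ┗━━┃00000030  29 8b 89 3c a1 3a 
                     ┃00000040  f9 cb 12 79 a4 d2 


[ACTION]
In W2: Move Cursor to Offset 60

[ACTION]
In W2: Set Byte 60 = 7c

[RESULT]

                                                  
                                             ┏━━━━
                                             ┃ Hex
                                             ┠────
                                             ┃0000
                                             ┃0000
                  ┏━━━━━━━━━━━━━━━━━━━━━━━━━━┓0000
                  ┃ MapNavigator             ┃0000
                  ┠──────────────────────────┨0000
                  ┃..............            ┃0000
                  ┃..............            ┃0000
                  ┃..............            ┃0000
                  ┃..┏━━━━━━━━━━━━━━━━━━━━━━━━━━━━
                  ┃..┃ HexEditor                  
                  ┃..┠────────────────────────────
                  ┃..┃00000000  7f 45 4c 46 c2 2b 
                  ┃..┃00000010  b6 c8 c8 c8 c8 83 
                  ┃..┃00000020  d2 16 ce 0c 06 94 
                  ┗━━┃00000030  29 8b 89 3c a1 3a 
                     ┃00000040  f9 cb 12 79 a4 d2 


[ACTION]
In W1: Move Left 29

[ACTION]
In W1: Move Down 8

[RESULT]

                                                  
                                             ┏━━━━
                                             ┃ Hex
                                             ┠────
                                             ┃0000
                                             ┃0000
                  ┏━━━━━━━━━━━━━━━━━━━━━━━━━━┓0000
                  ┃ MapNavigator             ┃0000
                  ┠──────────────────────────┨0000
                  ┃   ...........#...........┃0000
                  ┃   ...........##..........┃0000
                  ┃   .......................┃0000
                  ┃  ┏━━━━━━━━━━━━━━━━━━━━━━━━━━━━
                  ┃  ┃ HexEditor                  
                  ┃  ┠────────────────────────────
                  ┃  ┃00000000  7f 45 4c 46 c2 2b 
                  ┃  ┃00000010  b6 c8 c8 c8 c8 83 
                  ┃  ┃00000020  d2 16 ce 0c 06 94 
                  ┗━━┃00000030  29 8b 89 3c a1 3a 
                     ┃00000040  f9 cb 12 79 a4 d2 
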